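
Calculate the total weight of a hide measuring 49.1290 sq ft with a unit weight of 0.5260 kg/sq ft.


Formula: Weight = area * weight_per_sqft
Substituting: Weight = 49.1290 * 0.5260
Result: 25.8419 kg


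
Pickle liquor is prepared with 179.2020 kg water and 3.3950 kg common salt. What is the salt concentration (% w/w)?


Formula: Conc = salt / (water + salt) * 100
Substituting: Conc = 3.3950 / (179.2020 + 3.3950) * 100
Result: 1.8593 %


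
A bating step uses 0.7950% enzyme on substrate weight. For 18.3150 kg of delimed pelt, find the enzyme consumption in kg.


Formula: Enzyme = substrate * pct / 100
Substituting: Enzyme = 18.3150 * 0.7950 / 100
Result: 0.1456 kg


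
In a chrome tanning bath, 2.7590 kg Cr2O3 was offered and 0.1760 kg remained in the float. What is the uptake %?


Formula: Uptake = (offered - residual) / offered * 100
Substituting: Uptake = (2.7590 - 0.1760) / 2.7590 * 100
Result: 93.6209 %


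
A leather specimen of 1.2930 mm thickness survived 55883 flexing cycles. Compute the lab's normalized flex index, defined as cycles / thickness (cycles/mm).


Formula: Index = cycles / thickness
Substituting: Index = 55883 / 1.2930
Result: 43219.6442 cycles/mm


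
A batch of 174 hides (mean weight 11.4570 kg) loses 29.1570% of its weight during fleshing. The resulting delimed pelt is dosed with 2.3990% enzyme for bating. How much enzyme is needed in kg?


Total_raw = N * avg_wt = 174 * 11.4570 = 1993.5180 kg
Substrate = Total_raw * (1 - loss/100) = 1993.5180 * (1 - 29.1570/100) = 1412.2680 kg
Enzyme = Substrate * pct / 100 = 1412.2680 * 2.3990 / 100 = 33.8803 kg


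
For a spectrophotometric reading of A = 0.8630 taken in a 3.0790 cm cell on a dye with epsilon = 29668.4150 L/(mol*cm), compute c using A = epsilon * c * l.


Formula: c = A / (epsilon * l)
Substituting: c = 0.8630 / (29668.4150 * 3.0790)
Result: 9.4473e-06 mol/L


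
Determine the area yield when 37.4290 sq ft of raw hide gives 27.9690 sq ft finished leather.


Formula: Yield = finished / raw * 100
Substituting: Yield = 27.9690 / 37.4290 * 100
Result: 74.7255 %


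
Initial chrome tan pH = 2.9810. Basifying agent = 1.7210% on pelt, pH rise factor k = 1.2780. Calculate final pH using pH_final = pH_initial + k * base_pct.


Formula: pH_final = pH_initial + k * base_pct
Substituting: pH_final = 2.9810 + 1.2780 * 1.7210
Result: 5.1804


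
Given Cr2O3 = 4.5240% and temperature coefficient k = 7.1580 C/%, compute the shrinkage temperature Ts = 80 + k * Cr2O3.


Formula: Ts = 80 + k * Cr2O3
Substituting: Ts = 80 + 7.1580 * 4.5240
Result: 112.3828 C


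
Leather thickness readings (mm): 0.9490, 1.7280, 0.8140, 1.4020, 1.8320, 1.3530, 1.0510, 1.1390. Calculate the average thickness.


Formula: Average = sum / n
Substituting: Average = 10.2680 / 8
Result: 1.2835 mm


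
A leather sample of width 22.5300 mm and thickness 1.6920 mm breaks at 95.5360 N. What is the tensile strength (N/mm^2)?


Formula: TS = force / (width * thickness)
Substituting: TS = 95.5360 / (22.5300 * 1.6920)
Result: 2.5061 N/mm^2


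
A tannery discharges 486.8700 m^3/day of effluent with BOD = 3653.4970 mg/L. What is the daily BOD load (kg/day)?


Formula: BOD_load = volume * conc / 1000
Substituting: BOD_load = 486.8700 * 3653.4970 / 1000
Result: 1778.7781 kg/day


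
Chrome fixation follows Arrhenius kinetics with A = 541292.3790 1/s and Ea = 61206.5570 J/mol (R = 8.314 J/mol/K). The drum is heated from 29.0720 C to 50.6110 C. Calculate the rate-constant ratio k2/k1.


T1 = 29.0720 + 273.15 = 302.2220 K; T2 = 50.6110 + 273.15 = 323.7610 K
k1 = A * exp(-Ea/(R*T1)) = 541292.3790 * exp(-61206.5570/(8.314*302.2220)) = 1.4269e-05 1/s
k2 = A * exp(-Ea/(R*T2)) = 541292.3790 * exp(-61206.5570/(8.314*323.7610)) = 7.2142e-05 1/s
k2/k1 = 7.2142e-05 / 1.4269e-05 = 5.0559


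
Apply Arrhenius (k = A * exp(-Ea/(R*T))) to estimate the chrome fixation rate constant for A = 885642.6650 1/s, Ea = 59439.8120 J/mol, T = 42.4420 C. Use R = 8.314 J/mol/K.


T_K = T_C + 273.15 = 42.4420 + 273.15 = 315.5920 K
exponent = -Ea / (R * T_K) = -59439.8120 / (8.314 * 315.5920) = -22.6538
k = A * exp(exponent) = 885642.6650 * exp(-22.6538) = 1.2848e-04 1/s


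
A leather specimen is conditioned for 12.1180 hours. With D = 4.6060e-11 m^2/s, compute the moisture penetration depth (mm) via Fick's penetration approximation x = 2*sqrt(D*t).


t = 12.1180 hr * 3600 = 43624.8000 s
D * t = 4.6060e-11 * 43624.8000 = 2.0094e-06
x = 2 * sqrt(D*t) = 2 * sqrt(2.0094e-06) = 0.00283504 m = 2.8350 mm


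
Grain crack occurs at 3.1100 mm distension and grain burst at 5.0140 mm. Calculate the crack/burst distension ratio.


Formula: Ratio = crack / burst
Substituting: Ratio = 3.1100 / 5.0140
Result: 0.6203


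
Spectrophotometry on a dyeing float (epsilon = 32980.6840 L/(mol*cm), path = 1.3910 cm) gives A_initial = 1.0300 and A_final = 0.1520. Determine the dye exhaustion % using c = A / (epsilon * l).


c_initial = A_i / (epsilon * l) = 1.0300 / (32980.6840 * 1.3910) = 2.2452e-05 mol/L
c_final = A_f / (epsilon * l) = 0.1520 / (32980.6840 * 1.3910) = 3.3133e-06 mol/L
Exhaustion = (c_initial - c_final) / c_initial * 100 = (2.2452e-05 - 3.3133e-06) / 2.2452e-05 * 100 = 85.2427 %


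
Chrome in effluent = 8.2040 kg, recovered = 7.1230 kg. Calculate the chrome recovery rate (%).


Formula: Recovery = recovered / input * 100
Substituting: Recovery = 7.1230 / 8.2040 * 100
Result: 86.8235 %


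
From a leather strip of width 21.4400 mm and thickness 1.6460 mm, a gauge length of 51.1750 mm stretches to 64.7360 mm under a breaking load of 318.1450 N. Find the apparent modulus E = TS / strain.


TS = F / (w * t) = 318.1450 / (21.4400 * 1.6460) = 9.0151 N/mm^2
strain = (Lf - L0) / L0 = (64.7360 - 51.1750) / 51.1750 = 0.2650
E = TS / strain = 9.0151 / 0.2650 = 34.0202 N/mm^2


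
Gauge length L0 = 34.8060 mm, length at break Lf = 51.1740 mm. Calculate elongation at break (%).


Formula: Elongation = (Lf - L0) / L0 * 100
Substituting: Elongation = (51.1740 - 34.8060) / 34.8060 * 100
Result: 47.0264 %


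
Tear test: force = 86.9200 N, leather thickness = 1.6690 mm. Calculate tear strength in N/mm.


Formula: Tear strength = force / thickness
Substituting: Tear strength = 86.9200 / 1.6690
Result: 52.0791 N/mm


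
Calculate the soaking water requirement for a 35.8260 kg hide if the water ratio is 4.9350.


Formula: Water = hide_weight * ratio
Substituting: Water = 35.8260 * 4.9350
Result: 176.8013 kg


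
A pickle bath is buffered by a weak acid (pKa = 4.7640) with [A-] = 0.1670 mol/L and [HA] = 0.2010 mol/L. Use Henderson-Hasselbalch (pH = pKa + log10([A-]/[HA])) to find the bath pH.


ratio = [A-] / [HA] = 0.1670 / 0.2010 = 0.8308
log10(ratio) = -0.0804796
pH = pKa + log10(ratio) = 4.7640 - 0.0804796 = 4.6835


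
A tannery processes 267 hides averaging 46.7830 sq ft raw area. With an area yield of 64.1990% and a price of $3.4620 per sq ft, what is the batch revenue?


Raw_total = N * avg_area = 267 * 46.7830 = 12491.0610 sq ft
Finished = Raw_total * yield / 100 = 12491.0610 * 64.1990 / 100 = 8019.1363 sq ft
Value = Finished * price = 8019.1363 * 3.4620 = 27762.2497 $


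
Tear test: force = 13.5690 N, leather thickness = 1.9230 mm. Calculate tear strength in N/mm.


Formula: Tear strength = force / thickness
Substituting: Tear strength = 13.5690 / 1.9230
Result: 7.0562 N/mm


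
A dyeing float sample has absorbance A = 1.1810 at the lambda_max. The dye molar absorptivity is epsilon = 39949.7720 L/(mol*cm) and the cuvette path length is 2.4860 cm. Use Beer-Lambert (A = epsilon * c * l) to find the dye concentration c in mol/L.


Formula: c = A / (epsilon * l)
Substituting: c = 1.1810 / (39949.7720 * 2.4860)
Result: 1.1891e-05 mol/L


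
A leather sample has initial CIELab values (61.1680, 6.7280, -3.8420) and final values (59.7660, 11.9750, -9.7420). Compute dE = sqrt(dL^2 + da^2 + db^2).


dL = -1.4020, da = 5.2470, db = -5.9000
dE = sqrt((-1.4020)^2 + 5.2470^2 + (-5.9000)^2) = 8.0191


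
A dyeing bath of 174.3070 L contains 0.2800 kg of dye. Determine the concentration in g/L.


Formula: Conc = dye_mass(kg) / volume(L) * 1000
Substituting: Conc = 0.2800 / 174.3070 * 1000
Result: 1.6064 g/L


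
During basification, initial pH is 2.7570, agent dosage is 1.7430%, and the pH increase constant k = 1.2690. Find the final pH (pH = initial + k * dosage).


Formula: pH_final = pH_initial + k * base_pct
Substituting: pH_final = 2.7570 + 1.2690 * 1.7430
Result: 4.9689


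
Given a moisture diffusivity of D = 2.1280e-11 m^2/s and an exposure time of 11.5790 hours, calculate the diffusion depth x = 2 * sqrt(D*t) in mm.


t = 11.5790 hr * 3600 = 41684.4000 s
D * t = 2.1280e-11 * 41684.4000 = 8.8704e-07
x = 2 * sqrt(D*t) = 2 * sqrt(8.8704e-07) = 0.00188366 m = 1.8837 mm


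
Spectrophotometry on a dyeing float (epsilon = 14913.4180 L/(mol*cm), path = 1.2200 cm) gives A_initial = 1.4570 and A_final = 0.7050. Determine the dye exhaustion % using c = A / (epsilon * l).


c_initial = A_i / (epsilon * l) = 1.4570 / (14913.4180 * 1.2200) = 8.0080e-05 mol/L
c_final = A_f / (epsilon * l) = 0.7050 / (14913.4180 * 1.2200) = 3.8748e-05 mol/L
Exhaustion = (c_initial - c_final) / c_initial * 100 = (8.0080e-05 - 3.8748e-05) / 8.0080e-05 * 100 = 51.6129 %


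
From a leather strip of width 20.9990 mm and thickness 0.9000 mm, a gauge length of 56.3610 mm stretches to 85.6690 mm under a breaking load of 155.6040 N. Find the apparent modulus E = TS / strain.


TS = F / (w * t) = 155.6040 / (20.9990 * 0.9000) = 8.2334 N/mm^2
strain = (Lf - L0) / L0 = (85.6690 - 56.3610) / 56.3610 = 0.5200
E = TS / strain = 8.2334 / 0.5200 = 15.8333 N/mm^2


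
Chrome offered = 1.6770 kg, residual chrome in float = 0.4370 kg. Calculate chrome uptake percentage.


Formula: Uptake = (offered - residual) / offered * 100
Substituting: Uptake = (1.6770 - 0.4370) / 1.6770 * 100
Result: 73.9416 %


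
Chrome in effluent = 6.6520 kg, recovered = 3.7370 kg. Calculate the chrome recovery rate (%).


Formula: Recovery = recovered / input * 100
Substituting: Recovery = 3.7370 / 6.6520 * 100
Result: 56.1786 %


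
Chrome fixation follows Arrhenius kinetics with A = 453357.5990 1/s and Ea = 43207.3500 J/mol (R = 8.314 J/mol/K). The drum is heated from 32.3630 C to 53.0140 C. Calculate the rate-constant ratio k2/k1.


T1 = 32.3630 + 273.15 = 305.5130 K; T2 = 53.0140 + 273.15 = 326.1640 K
k1 = A * exp(-Ea/(R*T1)) = 453357.5990 * exp(-43207.3500/(8.314*305.5130)) = 0.0185721 1/s
k2 = A * exp(-Ea/(R*T2)) = 453357.5990 * exp(-43207.3500/(8.314*326.1640)) = 0.054526 1/s
k2/k1 = 0.054526 / 0.0185721 = 2.9359


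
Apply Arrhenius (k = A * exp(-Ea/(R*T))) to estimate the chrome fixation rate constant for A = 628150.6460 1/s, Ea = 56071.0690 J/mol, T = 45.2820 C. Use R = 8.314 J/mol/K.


T_K = T_C + 273.15 = 45.2820 + 273.15 = 318.4320 K
exponent = -Ea / (R * T_K) = -56071.0690 / (8.314 * 318.4320) = -21.1793
k = A * exp(exponent) = 628150.6460 * exp(-21.1793) = 3.9811e-04 1/s


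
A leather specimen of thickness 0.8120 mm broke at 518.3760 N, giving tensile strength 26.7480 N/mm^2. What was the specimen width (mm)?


Formula: w = F / (TS * t)
Substituting: w = 518.3760 / (26.7480 * 0.8120)
Result: 23.8670 mm


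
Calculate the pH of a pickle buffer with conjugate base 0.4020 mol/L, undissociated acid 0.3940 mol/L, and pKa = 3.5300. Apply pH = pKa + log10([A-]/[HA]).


ratio = [A-] / [HA] = 0.4020 / 0.3940 = 1.0203
log10(ratio) = 0.00872983
pH = pKa + log10(ratio) = 3.5300 + 0.00872983 = 3.5387


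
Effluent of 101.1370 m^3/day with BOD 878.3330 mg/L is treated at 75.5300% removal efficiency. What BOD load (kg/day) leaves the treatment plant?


Load_in = volume * conc / 1000 = 101.1370 * 878.3330 / 1000 = 88.8320 kg/day
Removed = Load_in * eff / 100 = 88.8320 * 75.5300 / 100 = 67.0948 kg/day
Load_out = Load_in - Removed = 88.8320 - 67.0948 = 21.7372 kg/day


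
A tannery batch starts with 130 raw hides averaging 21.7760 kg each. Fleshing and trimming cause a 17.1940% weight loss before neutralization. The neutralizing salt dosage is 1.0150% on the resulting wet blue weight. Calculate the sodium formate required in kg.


Total_raw = N * avg_wt = 130 * 21.7760 = 2830.8800 kg
Substrate = Total_raw * (1 - loss/100) = 2830.8800 * (1 - 17.1940/100) = 2344.1385 kg
Neutralizer = Substrate * pct / 100 = 2344.1385 * 1.0150 / 100 = 23.7930 kg


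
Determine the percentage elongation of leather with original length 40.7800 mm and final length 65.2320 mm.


Formula: Elongation = (Lf - L0) / L0 * 100
Substituting: Elongation = (65.2320 - 40.7800) / 40.7800 * 100
Result: 59.9608 %


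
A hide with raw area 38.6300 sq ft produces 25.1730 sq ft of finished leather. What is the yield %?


Formula: Yield = finished / raw * 100
Substituting: Yield = 25.1730 / 38.6300 * 100
Result: 65.1644 %


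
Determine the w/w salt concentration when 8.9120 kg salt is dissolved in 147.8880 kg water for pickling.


Formula: Conc = salt / (water + salt) * 100
Substituting: Conc = 8.9120 / (147.8880 + 8.9120) * 100
Result: 5.6837 %


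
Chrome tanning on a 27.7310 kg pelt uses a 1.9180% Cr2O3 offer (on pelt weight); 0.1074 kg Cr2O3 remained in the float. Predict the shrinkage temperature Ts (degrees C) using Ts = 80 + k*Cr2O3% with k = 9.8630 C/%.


Offered = pelt * offer_pct / 100 = 27.7310 * 1.9180 / 100 = 0.5319 kg
Uptake = offered - residual = 0.5319 - 0.1074 = 0.4245 kg
Cr2O3% on pelt = uptake / pelt * 100 = 0.4245 / 27.7310 * 100 = 1.5307 %
Ts = 80 + k * Cr2O3% = 80 + 9.8630 * 1.5307 = 95.0974 C


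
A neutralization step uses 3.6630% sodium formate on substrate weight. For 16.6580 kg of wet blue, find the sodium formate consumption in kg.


Formula: Neutralizer = substrate * pct / 100
Substituting: Neutralizer = 16.6580 * 3.6630 / 100
Result: 0.6102 kg


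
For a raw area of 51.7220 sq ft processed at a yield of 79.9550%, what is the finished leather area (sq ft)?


Formula: finished = raw * yield / 100
Substituting: finished = 51.7220 * 79.9550 / 100
Result: 41.3543 sq ft


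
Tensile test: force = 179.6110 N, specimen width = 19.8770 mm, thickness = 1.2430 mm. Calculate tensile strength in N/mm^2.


Formula: TS = force / (width * thickness)
Substituting: TS = 179.6110 / (19.8770 * 1.2430)
Result: 7.2696 N/mm^2


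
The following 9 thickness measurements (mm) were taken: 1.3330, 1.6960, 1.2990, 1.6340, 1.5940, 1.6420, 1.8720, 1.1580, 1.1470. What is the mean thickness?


Formula: Average = sum / n
Substituting: Average = 13.3750 / 9
Result: 1.4861 mm


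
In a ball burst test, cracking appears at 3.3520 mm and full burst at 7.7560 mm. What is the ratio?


Formula: Ratio = crack / burst
Substituting: Ratio = 3.3520 / 7.7560
Result: 0.4322


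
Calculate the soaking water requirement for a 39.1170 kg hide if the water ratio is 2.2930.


Formula: Water = hide_weight * ratio
Substituting: Water = 39.1170 * 2.2930
Result: 89.6953 kg


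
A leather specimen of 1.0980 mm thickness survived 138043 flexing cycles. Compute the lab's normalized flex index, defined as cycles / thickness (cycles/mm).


Formula: Index = cycles / thickness
Substituting: Index = 138043 / 1.0980
Result: 125722.2222 cycles/mm


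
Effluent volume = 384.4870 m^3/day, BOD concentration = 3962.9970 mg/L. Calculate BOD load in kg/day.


Formula: BOD_load = volume * conc / 1000
Substituting: BOD_load = 384.4870 * 3962.9970 / 1000
Result: 1523.7208 kg/day


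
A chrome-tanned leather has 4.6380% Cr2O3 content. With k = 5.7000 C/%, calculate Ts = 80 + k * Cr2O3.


Formula: Ts = 80 + k * Cr2O3
Substituting: Ts = 80 + 5.7000 * 4.6380
Result: 106.4366 C


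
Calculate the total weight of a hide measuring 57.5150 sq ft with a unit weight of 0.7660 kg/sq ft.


Formula: Weight = area * weight_per_sqft
Substituting: Weight = 57.5150 * 0.7660
Result: 44.0565 kg


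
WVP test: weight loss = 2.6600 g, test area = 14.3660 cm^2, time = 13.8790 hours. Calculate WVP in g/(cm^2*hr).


Formula: WVP = loss / (area * time)
Substituting: WVP = 2.6600 / (14.3660 * 13.8790)
Result: 0.013341 g/(cm^2*hr)


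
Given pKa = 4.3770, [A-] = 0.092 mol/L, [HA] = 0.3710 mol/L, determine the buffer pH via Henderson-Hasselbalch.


ratio = [A-] / [HA] = 0.092 / 0.3710 = 0.2480
log10(ratio) = -0.6056
pH = pKa + log10(ratio) = 4.3770 - 0.6056 = 3.7714


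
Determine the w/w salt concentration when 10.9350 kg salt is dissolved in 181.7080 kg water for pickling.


Formula: Conc = salt / (water + salt) * 100
Substituting: Conc = 10.9350 / (181.7080 + 10.9350) * 100
Result: 5.6763 %


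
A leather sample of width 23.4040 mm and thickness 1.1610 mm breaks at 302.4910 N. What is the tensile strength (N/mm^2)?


Formula: TS = force / (width * thickness)
Substituting: TS = 302.4910 / (23.4040 * 1.1610)
Result: 11.1324 N/mm^2


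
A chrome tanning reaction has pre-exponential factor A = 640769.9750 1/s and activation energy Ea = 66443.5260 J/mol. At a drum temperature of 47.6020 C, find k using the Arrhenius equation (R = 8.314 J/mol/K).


T_K = T_C + 273.15 = 47.6020 + 273.15 = 320.7520 K
exponent = -Ea / (R * T_K) = -66443.5260 / (8.314 * 320.7520) = -24.9157
k = A * exp(exponent) = 640769.9750 * exp(-24.9157) = 9.6816e-06 1/s


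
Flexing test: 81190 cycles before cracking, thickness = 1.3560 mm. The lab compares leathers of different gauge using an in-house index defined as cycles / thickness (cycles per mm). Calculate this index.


Formula: Index = cycles / thickness
Substituting: Index = 81190 / 1.3560
Result: 59874.6313 cycles/mm


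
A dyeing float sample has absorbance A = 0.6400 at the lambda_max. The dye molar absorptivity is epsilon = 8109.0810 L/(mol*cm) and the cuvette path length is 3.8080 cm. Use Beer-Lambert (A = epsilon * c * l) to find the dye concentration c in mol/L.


Formula: c = A / (epsilon * l)
Substituting: c = 0.6400 / (8109.0810 * 3.8080)
Result: 2.0726e-05 mol/L


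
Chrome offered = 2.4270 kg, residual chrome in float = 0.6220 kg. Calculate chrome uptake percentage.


Formula: Uptake = (offered - residual) / offered * 100
Substituting: Uptake = (2.4270 - 0.6220) / 2.4270 * 100
Result: 74.3717 %


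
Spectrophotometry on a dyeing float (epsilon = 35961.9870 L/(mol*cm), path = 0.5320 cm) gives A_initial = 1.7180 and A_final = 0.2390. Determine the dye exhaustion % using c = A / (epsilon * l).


c_initial = A_i / (epsilon * l) = 1.7180 / (35961.9870 * 0.5320) = 8.9798e-05 mol/L
c_final = A_f / (epsilon * l) = 0.2390 / (35961.9870 * 0.5320) = 1.2492e-05 mol/L
Exhaustion = (c_initial - c_final) / c_initial * 100 = (8.9798e-05 - 1.2492e-05) / 8.9798e-05 * 100 = 86.0885 %


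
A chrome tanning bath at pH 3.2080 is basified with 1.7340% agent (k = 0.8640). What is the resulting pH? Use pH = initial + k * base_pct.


Formula: pH_final = pH_initial + k * base_pct
Substituting: pH_final = 3.2080 + 0.8640 * 1.7340
Result: 4.7062


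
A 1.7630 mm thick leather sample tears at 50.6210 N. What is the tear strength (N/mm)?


Formula: Tear strength = force / thickness
Substituting: Tear strength = 50.6210 / 1.7630
Result: 28.7130 N/mm


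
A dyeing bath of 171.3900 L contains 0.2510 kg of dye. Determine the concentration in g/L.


Formula: Conc = dye_mass(kg) / volume(L) * 1000
Substituting: Conc = 0.2510 / 171.3900 * 1000
Result: 1.4645 g/L


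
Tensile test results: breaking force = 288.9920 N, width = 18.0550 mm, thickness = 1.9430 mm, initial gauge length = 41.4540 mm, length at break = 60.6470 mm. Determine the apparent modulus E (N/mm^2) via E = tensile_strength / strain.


TS = F / (w * t) = 288.9920 / (18.0550 * 1.9430) = 8.2379 N/mm^2
strain = (Lf - L0) / L0 = (60.6470 - 41.4540) / 41.4540 = 0.4630
E = TS / strain = 8.2379 / 0.4630 = 17.7926 N/mm^2


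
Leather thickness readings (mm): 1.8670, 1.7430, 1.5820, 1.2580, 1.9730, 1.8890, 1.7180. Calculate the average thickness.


Formula: Average = sum / n
Substituting: Average = 12.0300 / 7
Result: 1.7186 mm


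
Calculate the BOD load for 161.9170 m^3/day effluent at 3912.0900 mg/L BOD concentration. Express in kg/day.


Formula: BOD_load = volume * conc / 1000
Substituting: BOD_load = 161.9170 * 3912.0900 / 1000
Result: 633.4339 kg/day


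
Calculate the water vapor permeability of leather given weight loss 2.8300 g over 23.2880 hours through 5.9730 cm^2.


Formula: WVP = loss / (area * time)
Substituting: WVP = 2.8300 / (5.9730 * 23.2880)
Result: 0.0203452 g/(cm^2*hr)


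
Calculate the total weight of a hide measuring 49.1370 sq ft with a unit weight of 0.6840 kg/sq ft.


Formula: Weight = area * weight_per_sqft
Substituting: Weight = 49.1370 * 0.6840
Result: 33.6097 kg


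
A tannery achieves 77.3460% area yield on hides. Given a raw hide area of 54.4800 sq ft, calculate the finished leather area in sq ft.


Formula: finished = raw * yield / 100
Substituting: finished = 54.4800 * 77.3460 / 100
Result: 42.1381 sq ft


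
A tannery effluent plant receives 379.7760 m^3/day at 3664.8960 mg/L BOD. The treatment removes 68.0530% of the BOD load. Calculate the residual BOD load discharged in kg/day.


Load_in = volume * conc / 1000 = 379.7760 * 3664.8960 / 1000 = 1391.8395 kg/day
Removed = Load_in * eff / 100 = 1391.8395 * 68.0530 / 100 = 947.1886 kg/day
Load_out = Load_in - Removed = 1391.8395 - 947.1886 = 444.6510 kg/day


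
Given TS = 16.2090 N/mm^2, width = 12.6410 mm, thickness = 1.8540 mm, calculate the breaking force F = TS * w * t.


Formula: F = TS * w * t
Substituting: F = 16.2090 * 12.6410 * 1.8540
Result: 379.8808 N


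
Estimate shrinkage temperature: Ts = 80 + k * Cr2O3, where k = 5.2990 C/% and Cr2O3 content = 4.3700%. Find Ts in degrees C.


Formula: Ts = 80 + k * Cr2O3
Substituting: Ts = 80 + 5.2990 * 4.3700
Result: 103.1566 C


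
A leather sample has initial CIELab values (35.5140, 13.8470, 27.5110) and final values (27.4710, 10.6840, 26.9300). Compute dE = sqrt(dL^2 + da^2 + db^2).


dL = -8.0430, da = -3.1630, db = -0.5810
dE = sqrt((-8.0430)^2 + (-3.1630)^2 + (-0.5810)^2) = 8.6621


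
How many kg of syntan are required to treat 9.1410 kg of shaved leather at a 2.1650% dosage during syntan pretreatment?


Formula: Syntan = substrate * pct / 100
Substituting: Syntan = 9.1410 * 2.1650 / 100
Result: 0.1979 kg


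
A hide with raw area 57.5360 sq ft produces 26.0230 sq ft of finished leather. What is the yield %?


Formula: Yield = finished / raw * 100
Substituting: Yield = 26.0230 / 57.5360 * 100
Result: 45.2291 %


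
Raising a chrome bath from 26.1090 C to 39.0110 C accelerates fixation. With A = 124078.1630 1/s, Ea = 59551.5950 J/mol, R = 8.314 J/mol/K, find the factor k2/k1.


T1 = 26.1090 + 273.15 = 299.2590 K; T2 = 39.0110 + 273.15 = 312.1610 K
k1 = A * exp(-Ea/(R*T1)) = 124078.1630 * exp(-59551.5950/(8.314*299.2590)) = 4.9979e-06 1/s
k2 = A * exp(-Ea/(R*T2)) = 124078.1630 * exp(-59551.5950/(8.314*312.1610)) = 1.3441e-05 1/s
k2/k1 = 1.3441e-05 / 4.9979e-06 = 2.6893


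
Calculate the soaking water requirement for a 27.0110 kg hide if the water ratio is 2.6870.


Formula: Water = hide_weight * ratio
Substituting: Water = 27.0110 * 2.6870
Result: 72.5786 kg


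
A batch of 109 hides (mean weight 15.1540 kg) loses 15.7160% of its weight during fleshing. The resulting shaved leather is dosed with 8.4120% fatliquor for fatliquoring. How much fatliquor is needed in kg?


Total_raw = N * avg_wt = 109 * 15.1540 = 1651.7860 kg
Substrate = Total_raw * (1 - loss/100) = 1651.7860 * (1 - 15.7160/100) = 1392.1913 kg
Fat = Substrate * pct / 100 = 1392.1913 * 8.4120 / 100 = 117.1111 kg


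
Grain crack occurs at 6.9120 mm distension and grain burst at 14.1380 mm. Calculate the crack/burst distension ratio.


Formula: Ratio = crack / burst
Substituting: Ratio = 6.9120 / 14.1380
Result: 0.4889


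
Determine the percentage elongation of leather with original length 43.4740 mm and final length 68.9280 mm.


Formula: Elongation = (Lf - L0) / L0 * 100
Substituting: Elongation = (68.9280 - 43.4740) / 43.4740 * 100
Result: 58.5499 %


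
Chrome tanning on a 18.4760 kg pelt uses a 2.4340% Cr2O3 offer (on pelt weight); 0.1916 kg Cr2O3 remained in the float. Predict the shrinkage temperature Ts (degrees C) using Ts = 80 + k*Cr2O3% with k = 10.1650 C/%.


Offered = pelt * offer_pct / 100 = 18.4760 * 2.4340 / 100 = 0.4497 kg
Uptake = offered - residual = 0.4497 - 0.1916 = 0.2581 kg
Cr2O3% on pelt = uptake / pelt * 100 = 0.2581 / 18.4760 * 100 = 1.3970 %
Ts = 80 + k * Cr2O3% = 80 + 10.1650 * 1.3970 = 94.2003 C


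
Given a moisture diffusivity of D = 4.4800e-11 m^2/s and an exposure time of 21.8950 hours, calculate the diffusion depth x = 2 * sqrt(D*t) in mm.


t = 21.8950 hr * 3600 = 78822.0000 s
D * t = 4.4800e-11 * 78822.0000 = 3.5312e-06
x = 2 * sqrt(D*t) = 2 * sqrt(3.5312e-06) = 0.00375831 m = 3.7583 mm


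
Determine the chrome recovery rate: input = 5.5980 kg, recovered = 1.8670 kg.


Formula: Recovery = recovered / input * 100
Substituting: Recovery = 1.8670 / 5.5980 * 100
Result: 33.3512 %


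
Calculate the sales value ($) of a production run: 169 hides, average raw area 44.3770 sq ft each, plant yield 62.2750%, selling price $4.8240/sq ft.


Raw_total = N * avg_area = 169 * 44.3770 = 7499.7130 sq ft
Finished = Raw_total * yield / 100 = 7499.7130 * 62.2750 / 100 = 4670.4463 sq ft
Value = Finished * price = 4670.4463 * 4.8240 = 22530.2328 $


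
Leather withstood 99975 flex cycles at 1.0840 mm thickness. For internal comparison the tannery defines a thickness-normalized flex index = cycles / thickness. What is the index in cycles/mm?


Formula: Index = cycles / thickness
Substituting: Index = 99975 / 1.0840
Result: 92227.8598 cycles/mm


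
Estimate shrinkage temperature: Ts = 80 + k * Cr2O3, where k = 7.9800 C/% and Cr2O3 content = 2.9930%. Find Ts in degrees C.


Formula: Ts = 80 + k * Cr2O3
Substituting: Ts = 80 + 7.9800 * 2.9930
Result: 103.8841 C


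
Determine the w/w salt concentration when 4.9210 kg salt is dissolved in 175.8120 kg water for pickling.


Formula: Conc = salt / (water + salt) * 100
Substituting: Conc = 4.9210 / (175.8120 + 4.9210) * 100
Result: 2.7228 %


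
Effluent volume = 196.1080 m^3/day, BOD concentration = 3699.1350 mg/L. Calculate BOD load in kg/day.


Formula: BOD_load = volume * conc / 1000
Substituting: BOD_load = 196.1080 * 3699.1350 / 1000
Result: 725.4300 kg/day


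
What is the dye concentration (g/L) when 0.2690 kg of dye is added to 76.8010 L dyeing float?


Formula: Conc = dye_mass(kg) / volume(L) * 1000
Substituting: Conc = 0.2690 / 76.8010 * 1000
Result: 3.5026 g/L


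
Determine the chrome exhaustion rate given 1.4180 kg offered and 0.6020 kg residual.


Formula: Uptake = (offered - residual) / offered * 100
Substituting: Uptake = (1.4180 - 0.6020) / 1.4180 * 100
Result: 57.5458 %


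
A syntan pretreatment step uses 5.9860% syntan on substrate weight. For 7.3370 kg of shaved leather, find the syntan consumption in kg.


Formula: Syntan = substrate * pct / 100
Substituting: Syntan = 7.3370 * 5.9860 / 100
Result: 0.4392 kg


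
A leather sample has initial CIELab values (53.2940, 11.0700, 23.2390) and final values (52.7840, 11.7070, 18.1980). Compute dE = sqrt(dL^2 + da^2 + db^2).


dL = -0.5100, da = 0.6370, db = -5.0410
dE = sqrt((-0.5100)^2 + 0.6370^2 + (-5.0410)^2) = 5.1066


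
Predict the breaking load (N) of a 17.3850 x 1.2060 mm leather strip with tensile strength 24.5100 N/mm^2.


Formula: F = TS * w * t
Substituting: F = 24.5100 * 17.3850 * 1.2060
Result: 513.8843 N


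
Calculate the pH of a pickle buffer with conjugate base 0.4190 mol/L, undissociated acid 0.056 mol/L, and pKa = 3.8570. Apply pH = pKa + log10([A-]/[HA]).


ratio = [A-] / [HA] = 0.4190 / 0.056 = 7.4821
log10(ratio) = 0.8740
pH = pKa + log10(ratio) = 3.8570 + 0.8740 = 4.7310


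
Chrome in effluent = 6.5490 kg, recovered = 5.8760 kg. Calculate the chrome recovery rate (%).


Formula: Recovery = recovered / input * 100
Substituting: Recovery = 5.8760 / 6.5490 * 100
Result: 89.7236 %


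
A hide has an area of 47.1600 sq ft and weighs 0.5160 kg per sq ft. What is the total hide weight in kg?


Formula: Weight = area * weight_per_sqft
Substituting: Weight = 47.1600 * 0.5160
Result: 24.3346 kg


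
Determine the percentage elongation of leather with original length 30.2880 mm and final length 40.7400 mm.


Formula: Elongation = (Lf - L0) / L0 * 100
Substituting: Elongation = (40.7400 - 30.2880) / 30.2880 * 100
Result: 34.5087 %


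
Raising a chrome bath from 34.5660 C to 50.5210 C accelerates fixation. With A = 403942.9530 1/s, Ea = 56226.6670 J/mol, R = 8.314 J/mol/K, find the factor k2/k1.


T1 = 34.5660 + 273.15 = 307.7160 K; T2 = 50.5210 + 273.15 = 323.6710 K
k1 = A * exp(-Ea/(R*T1)) = 403942.9530 * exp(-56226.6670/(8.314*307.7160)) = 1.1522e-04 1/s
k2 = A * exp(-Ea/(R*T2)) = 403942.9530 * exp(-56226.6670/(8.314*323.6710)) = 3.4043e-04 1/s
k2/k1 = 3.4043e-04 / 1.1522e-04 = 2.9546


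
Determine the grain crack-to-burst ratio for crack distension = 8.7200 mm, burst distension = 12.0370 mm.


Formula: Ratio = crack / burst
Substituting: Ratio = 8.7200 / 12.0370
Result: 0.7244


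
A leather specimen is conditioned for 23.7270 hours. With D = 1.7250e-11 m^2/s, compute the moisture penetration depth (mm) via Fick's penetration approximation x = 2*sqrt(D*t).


t = 23.7270 hr * 3600 = 85417.2000 s
D * t = 1.7250e-11 * 85417.2000 = 1.4734e-06
x = 2 * sqrt(D*t) = 2 * sqrt(1.4734e-06) = 0.00242771 m = 2.4277 mm


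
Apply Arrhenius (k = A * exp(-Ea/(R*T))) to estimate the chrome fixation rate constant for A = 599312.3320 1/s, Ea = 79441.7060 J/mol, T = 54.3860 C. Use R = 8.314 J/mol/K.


T_K = T_C + 273.15 = 54.3860 + 273.15 = 327.5360 K
exponent = -Ea / (R * T_K) = -79441.7060 / (8.314 * 327.5360) = -29.1729
k = A * exp(exponent) = 599312.3320 * exp(-29.1729) = 1.2824e-07 1/s


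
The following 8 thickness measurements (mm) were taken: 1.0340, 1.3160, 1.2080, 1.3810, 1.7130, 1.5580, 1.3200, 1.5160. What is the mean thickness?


Formula: Average = sum / n
Substituting: Average = 11.0460 / 8
Result: 1.3807 mm


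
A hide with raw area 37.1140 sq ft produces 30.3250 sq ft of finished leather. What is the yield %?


Formula: Yield = finished / raw * 100
Substituting: Yield = 30.3250 / 37.1140 * 100
Result: 81.7077 %


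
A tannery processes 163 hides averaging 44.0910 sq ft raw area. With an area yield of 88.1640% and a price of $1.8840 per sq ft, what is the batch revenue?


Raw_total = N * avg_area = 163 * 44.0910 = 7186.8330 sq ft
Finished = Raw_total * yield / 100 = 7186.8330 * 88.1640 / 100 = 6336.1994 sq ft
Value = Finished * price = 6336.1994 * 1.8840 = 11937.3998 $


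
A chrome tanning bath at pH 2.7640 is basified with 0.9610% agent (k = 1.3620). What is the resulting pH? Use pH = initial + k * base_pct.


Formula: pH_final = pH_initial + k * base_pct
Substituting: pH_final = 2.7640 + 1.3620 * 0.9610
Result: 4.0729


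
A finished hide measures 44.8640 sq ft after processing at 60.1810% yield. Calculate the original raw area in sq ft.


Formula: raw = finished * 100 / yield
Substituting: raw = 44.8640 * 100 / 60.1810
Result: 74.5484 sq ft


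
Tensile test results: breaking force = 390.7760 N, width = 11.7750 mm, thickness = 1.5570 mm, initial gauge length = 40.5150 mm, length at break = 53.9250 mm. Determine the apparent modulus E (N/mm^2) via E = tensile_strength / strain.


TS = F / (w * t) = 390.7760 / (11.7750 * 1.5570) = 21.3147 N/mm^2
strain = (Lf - L0) / L0 = (53.9250 - 40.5150) / 40.5150 = 0.3310
E = TS / strain = 21.3147 / 0.3310 = 64.3970 N/mm^2


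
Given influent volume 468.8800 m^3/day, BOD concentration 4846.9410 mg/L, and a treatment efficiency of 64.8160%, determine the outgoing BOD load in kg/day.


Load_in = volume * conc / 1000 = 468.8800 * 4846.9410 / 1000 = 2272.6337 kg/day
Removed = Load_in * eff / 100 = 2272.6337 * 64.8160 / 100 = 1473.0303 kg/day
Load_out = Load_in - Removed = 2272.6337 - 1473.0303 = 799.6034 kg/day


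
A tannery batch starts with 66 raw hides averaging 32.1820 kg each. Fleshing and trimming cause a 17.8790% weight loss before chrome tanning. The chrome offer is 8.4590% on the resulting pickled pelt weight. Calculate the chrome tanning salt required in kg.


Total_raw = N * avg_wt = 66 * 32.1820 = 2124.0120 kg
Substrate = Total_raw * (1 - loss/100) = 2124.0120 * (1 - 17.8790/100) = 1744.2599 kg
Chrome = Substrate * pct / 100 = 1744.2599 * 8.4590 / 100 = 147.5469 kg


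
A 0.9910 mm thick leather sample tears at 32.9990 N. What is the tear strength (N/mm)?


Formula: Tear strength = force / thickness
Substituting: Tear strength = 32.9990 / 0.9910
Result: 33.2987 N/mm


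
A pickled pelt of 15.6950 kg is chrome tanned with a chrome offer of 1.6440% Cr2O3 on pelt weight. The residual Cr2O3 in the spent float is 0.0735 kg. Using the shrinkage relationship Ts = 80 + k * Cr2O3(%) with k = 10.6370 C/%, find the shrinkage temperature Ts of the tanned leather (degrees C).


Offered = pelt * offer_pct / 100 = 15.6950 * 1.6440 / 100 = 0.2580 kg
Uptake = offered - residual = 0.2580 - 0.0735 = 0.1845 kg
Cr2O3% on pelt = uptake / pelt * 100 = 0.1845 / 15.6950 * 100 = 1.1757 %
Ts = 80 + k * Cr2O3% = 80 + 10.6370 * 1.1757 = 92.5059 C


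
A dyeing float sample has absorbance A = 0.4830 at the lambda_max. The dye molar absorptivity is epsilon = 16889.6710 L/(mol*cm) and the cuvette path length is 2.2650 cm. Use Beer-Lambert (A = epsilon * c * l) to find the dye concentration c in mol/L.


Formula: c = A / (epsilon * l)
Substituting: c = 0.4830 / (16889.6710 * 2.2650)
Result: 1.2626e-05 mol/L


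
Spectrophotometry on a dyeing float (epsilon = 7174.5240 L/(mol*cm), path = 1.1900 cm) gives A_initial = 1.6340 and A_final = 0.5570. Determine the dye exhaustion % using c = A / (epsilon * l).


c_initial = A_i / (epsilon * l) = 1.6340 / (7174.5240 * 1.1900) = 1.9139e-04 mol/L
c_final = A_f / (epsilon * l) = 0.5570 / (7174.5240 * 1.1900) = 6.5240e-05 mol/L
Exhaustion = (c_initial - c_final) / c_initial * 100 = (1.9139e-04 - 6.5240e-05) / 1.9139e-04 * 100 = 65.9119 %


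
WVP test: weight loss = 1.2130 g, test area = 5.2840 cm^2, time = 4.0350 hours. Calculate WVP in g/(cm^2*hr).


Formula: WVP = loss / (area * time)
Substituting: WVP = 1.2130 / (5.2840 * 4.0350)
Result: 0.0568924 g/(cm^2*hr)


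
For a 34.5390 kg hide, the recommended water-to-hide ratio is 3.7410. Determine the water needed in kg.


Formula: Water = hide_weight * ratio
Substituting: Water = 34.5390 * 3.7410
Result: 129.2104 kg


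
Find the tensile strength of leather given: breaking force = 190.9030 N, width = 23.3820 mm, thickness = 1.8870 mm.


Formula: TS = force / (width * thickness)
Substituting: TS = 190.9030 / (23.3820 * 1.8870)
Result: 4.3267 N/mm^2


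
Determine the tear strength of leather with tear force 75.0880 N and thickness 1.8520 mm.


Formula: Tear strength = force / thickness
Substituting: Tear strength = 75.0880 / 1.8520
Result: 40.5443 N/mm


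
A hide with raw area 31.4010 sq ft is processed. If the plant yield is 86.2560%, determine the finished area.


Formula: finished = raw * yield / 100
Substituting: finished = 31.4010 * 86.2560 / 100
Result: 27.0852 sq ft


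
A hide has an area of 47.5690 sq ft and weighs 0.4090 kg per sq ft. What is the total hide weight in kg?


Formula: Weight = area * weight_per_sqft
Substituting: Weight = 47.5690 * 0.4090
Result: 19.4557 kg


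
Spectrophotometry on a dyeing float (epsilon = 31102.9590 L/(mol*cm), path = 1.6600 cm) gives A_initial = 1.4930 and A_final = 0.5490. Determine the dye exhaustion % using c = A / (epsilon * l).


c_initial = A_i / (epsilon * l) = 1.4930 / (31102.9590 * 1.6600) = 2.8917e-05 mol/L
c_final = A_f / (epsilon * l) = 0.5490 / (31102.9590 * 1.6600) = 1.0633e-05 mol/L
Exhaustion = (c_initial - c_final) / c_initial * 100 = (2.8917e-05 - 1.0633e-05) / 2.8917e-05 * 100 = 63.2284 %


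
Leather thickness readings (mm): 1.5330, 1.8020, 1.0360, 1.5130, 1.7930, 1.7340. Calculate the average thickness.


Formula: Average = sum / n
Substituting: Average = 9.4110 / 6
Result: 1.5685 mm


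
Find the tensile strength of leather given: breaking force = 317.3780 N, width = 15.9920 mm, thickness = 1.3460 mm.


Formula: TS = force / (width * thickness)
Substituting: TS = 317.3780 / (15.9920 * 1.3460)
Result: 14.7445 N/mm^2


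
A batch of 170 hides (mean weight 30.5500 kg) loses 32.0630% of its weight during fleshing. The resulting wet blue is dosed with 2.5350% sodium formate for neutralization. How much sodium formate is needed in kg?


Total_raw = N * avg_wt = 170 * 30.5500 = 5193.5000 kg
Substrate = Total_raw * (1 - loss/100) = 5193.5000 * (1 - 32.0630/100) = 3528.3081 kg
Neutralizer = Substrate * pct / 100 = 3528.3081 * 2.5350 / 100 = 89.4426 kg


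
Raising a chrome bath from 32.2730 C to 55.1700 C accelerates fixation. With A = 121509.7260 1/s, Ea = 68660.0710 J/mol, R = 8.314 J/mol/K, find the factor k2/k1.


T1 = 32.2730 + 273.15 = 305.4230 K; T2 = 55.1700 + 273.15 = 328.3200 K
k1 = A * exp(-Ea/(R*T1)) = 121509.7260 * exp(-68660.0710/(8.314*305.4230)) = 2.1962e-07 1/s
k2 = A * exp(-Ea/(R*T2)) = 121509.7260 * exp(-68660.0710/(8.314*328.3200)) = 1.4475e-06 1/s
k2/k1 = 1.4475e-06 / 2.1962e-07 = 6.5910


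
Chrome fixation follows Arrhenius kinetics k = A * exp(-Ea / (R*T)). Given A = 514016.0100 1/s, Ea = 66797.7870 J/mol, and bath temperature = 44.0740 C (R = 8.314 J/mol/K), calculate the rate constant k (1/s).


T_K = T_C + 273.15 = 44.0740 + 273.15 = 317.2240 K
exponent = -Ea / (R * T_K) = -66797.7870 / (8.314 * 317.2240) = -25.3271
k = A * exp(exponent) = 514016.0100 * exp(-25.3271) = 5.1469e-06 1/s


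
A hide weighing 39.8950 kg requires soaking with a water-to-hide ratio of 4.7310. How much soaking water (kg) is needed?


Formula: Water = hide_weight * ratio
Substituting: Water = 39.8950 * 4.7310
Result: 188.7432 kg


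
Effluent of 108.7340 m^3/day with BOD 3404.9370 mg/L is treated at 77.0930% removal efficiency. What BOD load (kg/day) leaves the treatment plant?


Load_in = volume * conc / 1000 = 108.7340 * 3404.9370 / 1000 = 370.2324 kg/day
Removed = Load_in * eff / 100 = 370.2324 * 77.0930 / 100 = 285.4233 kg/day
Load_out = Load_in - Removed = 370.2324 - 285.4233 = 84.8091 kg/day


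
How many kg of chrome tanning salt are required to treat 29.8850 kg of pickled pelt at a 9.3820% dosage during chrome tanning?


Formula: Chrome = substrate * pct / 100
Substituting: Chrome = 29.8850 * 9.3820 / 100
Result: 2.8038 kg


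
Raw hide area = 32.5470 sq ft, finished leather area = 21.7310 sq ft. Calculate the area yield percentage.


Formula: Yield = finished / raw * 100
Substituting: Yield = 21.7310 / 32.5470 * 100
Result: 66.7681 %


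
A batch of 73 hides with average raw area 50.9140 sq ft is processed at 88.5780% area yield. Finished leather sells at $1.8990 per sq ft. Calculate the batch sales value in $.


Raw_total = N * avg_area = 73 * 50.9140 = 3716.7220 sq ft
Finished = Raw_total * yield / 100 = 3716.7220 * 88.5780 / 100 = 3292.1980 sq ft
Value = Finished * price = 3292.1980 * 1.8990 = 6251.8840 $


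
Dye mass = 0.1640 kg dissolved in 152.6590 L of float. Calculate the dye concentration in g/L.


Formula: Conc = dye_mass(kg) / volume(L) * 1000
Substituting: Conc = 0.1640 / 152.6590 * 1000
Result: 1.0743 g/L


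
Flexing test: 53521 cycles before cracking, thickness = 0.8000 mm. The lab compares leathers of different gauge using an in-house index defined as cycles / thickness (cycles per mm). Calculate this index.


Formula: Index = cycles / thickness
Substituting: Index = 53521 / 0.8000
Result: 66901.2500 cycles/mm
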